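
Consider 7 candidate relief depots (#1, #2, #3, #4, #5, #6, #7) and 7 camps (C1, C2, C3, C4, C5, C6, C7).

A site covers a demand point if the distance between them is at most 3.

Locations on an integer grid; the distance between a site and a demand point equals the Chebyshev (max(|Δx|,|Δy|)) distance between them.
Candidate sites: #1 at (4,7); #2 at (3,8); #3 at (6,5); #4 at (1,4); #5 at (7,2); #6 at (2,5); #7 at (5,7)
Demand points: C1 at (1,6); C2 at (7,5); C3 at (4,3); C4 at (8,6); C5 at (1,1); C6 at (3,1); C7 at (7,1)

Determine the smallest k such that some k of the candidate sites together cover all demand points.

Coverage sets (demand points within 3 of each site):
  #1: {C1, C2}
  #2: {C1}
  #3: {C2, C3, C4}
  #4: {C1, C3, C5, C6}
  #5: {C2, C3, C7}
  #6: {C1, C3}
  #7: {C2, C4}
No 2 sites suffice: every size-2 union leaves at least one demand point uncovered.
But {#3, #4, #5} covers everything, so the minimum is 3.

3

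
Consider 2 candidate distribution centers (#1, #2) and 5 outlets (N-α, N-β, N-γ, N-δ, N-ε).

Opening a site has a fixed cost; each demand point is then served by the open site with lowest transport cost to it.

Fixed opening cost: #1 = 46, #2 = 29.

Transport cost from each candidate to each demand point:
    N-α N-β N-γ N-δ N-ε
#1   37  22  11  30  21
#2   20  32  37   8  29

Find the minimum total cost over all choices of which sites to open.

Open {#2}: assign each demand point to its cheapest open site.
  N-α→#2 20, N-β→#2 32, N-γ→#2 37, N-δ→#2 8, N-ε→#2 29
  transport cost 126, fixed 29 → total 155.
Compare {#1, #2}: transport cost 82 + fixed 75 = 157.
Compare {#1}: transport cost 121 + fixed 46 = 167.

155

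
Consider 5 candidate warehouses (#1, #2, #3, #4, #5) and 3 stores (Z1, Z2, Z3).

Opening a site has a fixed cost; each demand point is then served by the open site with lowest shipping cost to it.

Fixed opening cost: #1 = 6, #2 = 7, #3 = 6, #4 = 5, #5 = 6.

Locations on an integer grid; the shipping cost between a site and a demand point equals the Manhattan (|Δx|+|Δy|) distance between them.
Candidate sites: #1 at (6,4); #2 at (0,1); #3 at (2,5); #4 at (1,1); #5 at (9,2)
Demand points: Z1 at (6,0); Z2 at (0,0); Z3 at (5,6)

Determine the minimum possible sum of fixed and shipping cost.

20

Open {#1, #4}: assign each demand point to its cheapest open site.
  Z1→#1 4, Z2→#4 2, Z3→#1 3
  shipping cost 9, fixed 11 → total 20.
Compare {#1, #2}: shipping cost 8 + fixed 13 = 21.
Compare {#4}: shipping cost 17 + fixed 5 = 22.
Compare {#1}: shipping cost 17 + fixed 6 = 23.
All other subsets cost ≥ 21. Minimum total cost: 20.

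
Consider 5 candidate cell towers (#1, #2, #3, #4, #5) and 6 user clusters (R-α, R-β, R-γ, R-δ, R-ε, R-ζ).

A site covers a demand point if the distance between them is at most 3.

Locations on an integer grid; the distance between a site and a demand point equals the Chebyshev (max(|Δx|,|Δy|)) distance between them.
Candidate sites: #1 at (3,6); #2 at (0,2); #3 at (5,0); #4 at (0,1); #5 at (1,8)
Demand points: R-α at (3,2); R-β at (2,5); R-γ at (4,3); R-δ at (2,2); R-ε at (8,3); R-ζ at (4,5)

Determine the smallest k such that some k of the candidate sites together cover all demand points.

Coverage sets (demand points within 3 of each site):
  #1: {R-β, R-γ, R-ζ}
  #2: {R-α, R-β, R-δ}
  #3: {R-α, R-γ, R-δ, R-ε}
  #4: {R-α, R-δ}
  #5: {R-β, R-ζ}
No single site covers all 6 demand points.
But {#1, #3} covers everything, so the minimum is 2.

2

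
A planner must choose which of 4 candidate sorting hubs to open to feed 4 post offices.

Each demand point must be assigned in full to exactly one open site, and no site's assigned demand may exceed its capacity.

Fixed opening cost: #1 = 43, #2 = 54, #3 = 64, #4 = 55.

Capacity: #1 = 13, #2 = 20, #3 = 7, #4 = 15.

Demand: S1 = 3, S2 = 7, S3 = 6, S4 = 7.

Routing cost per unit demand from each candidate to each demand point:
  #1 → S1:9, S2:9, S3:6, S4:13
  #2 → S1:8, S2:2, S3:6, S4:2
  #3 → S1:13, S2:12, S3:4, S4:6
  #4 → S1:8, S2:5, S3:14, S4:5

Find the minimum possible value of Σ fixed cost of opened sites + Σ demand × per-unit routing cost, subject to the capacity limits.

185

Open {#1, #2}; cheapest assignment that respects the capacities:
  #1 (cap 13, load 6): S3 — cost 6×6 = 36
  #2 (cap 20, load 17): S1, S2, S4 — cost 3×8 + 7×2 + 7×2 = 52
  Shipping 88, fixed 97 → total 185.
  Any other capacity-feasible assignment to {#1, #2} ships for at least 88.
Compare {#2, #3}: its best feasible assignment gives total 194.
Compare {#2, #4}: its best feasible assignment gives total 197.
Every other set of open sites that can feasibly serve all demand totals ≥ 194 even under its best assignment. Minimum: 185.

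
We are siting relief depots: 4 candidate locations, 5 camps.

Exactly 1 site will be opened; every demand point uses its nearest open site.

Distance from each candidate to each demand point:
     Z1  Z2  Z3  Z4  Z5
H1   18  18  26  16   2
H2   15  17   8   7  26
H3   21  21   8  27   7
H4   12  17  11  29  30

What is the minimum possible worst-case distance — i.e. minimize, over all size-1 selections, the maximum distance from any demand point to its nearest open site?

Open {H1}.
  Farthest demand point is Z3 at distance 26 (to H1); all others are ≤ 26.
With {H2} the worst case is 26.
With {H3} the worst case is 27.
No size-1 selection achieves below 26.

26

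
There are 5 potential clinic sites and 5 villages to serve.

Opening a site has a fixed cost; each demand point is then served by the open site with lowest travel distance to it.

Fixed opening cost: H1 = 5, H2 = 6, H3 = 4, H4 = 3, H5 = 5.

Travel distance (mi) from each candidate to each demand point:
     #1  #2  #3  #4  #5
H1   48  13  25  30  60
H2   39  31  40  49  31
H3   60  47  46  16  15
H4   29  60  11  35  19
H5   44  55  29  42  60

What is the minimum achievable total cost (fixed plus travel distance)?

Open {H1, H3, H4}: assign each demand point to its cheapest open site.
  #1→H4 29, #2→H1 13, #3→H4 11, #4→H3 16, #5→H3 15
  travel distance 84, fixed 12 → total 96.
Compare {H1, H3, H4, H5}: travel distance 84 + fixed 17 = 101.
Compare {H1, H2, H3, H4}: travel distance 84 + fixed 18 = 102.
Compare {H1, H2, H3, H4, H5}: travel distance 84 + fixed 23 = 107.
All other subsets cost ≥ 101. Minimum total cost: 96.

96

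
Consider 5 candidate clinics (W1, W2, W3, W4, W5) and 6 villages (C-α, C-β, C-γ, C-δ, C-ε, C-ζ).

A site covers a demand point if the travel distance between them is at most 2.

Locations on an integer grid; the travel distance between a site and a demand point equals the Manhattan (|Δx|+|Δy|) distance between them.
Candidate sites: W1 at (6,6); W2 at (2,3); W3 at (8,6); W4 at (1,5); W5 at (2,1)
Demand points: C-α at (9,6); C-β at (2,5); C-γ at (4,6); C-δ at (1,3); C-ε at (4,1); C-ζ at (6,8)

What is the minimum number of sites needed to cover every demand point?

4

Coverage sets (demand points within 2 of each site):
  W1: {C-γ, C-ζ}
  W2: {C-β, C-δ}
  W3: {C-α}
  W4: {C-β, C-δ}
  W5: {C-ε}
No 3 sites suffice: every size-3 union leaves at least one demand point uncovered.
But {W1, W2, W3, W5} covers everything, so the minimum is 4.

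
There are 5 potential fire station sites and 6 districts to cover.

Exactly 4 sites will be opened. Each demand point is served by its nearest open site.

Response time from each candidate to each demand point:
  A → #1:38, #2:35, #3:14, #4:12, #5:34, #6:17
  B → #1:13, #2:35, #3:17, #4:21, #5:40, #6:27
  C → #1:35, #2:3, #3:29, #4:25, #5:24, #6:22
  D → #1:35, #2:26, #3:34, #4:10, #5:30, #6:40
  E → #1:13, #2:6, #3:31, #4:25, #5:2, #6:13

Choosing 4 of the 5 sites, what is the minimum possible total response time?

55

Open {A, C, D, E}.
  #1→E 13, #2→C 3, #3→A 14, #4→D 10, #5→E 2, #6→E 13  ⇒ total 55.
Compare {A, B, C, E}: total 57.
Compare {A, B, D, E}: total 58.
No size-4 selection does better; minimum is 55.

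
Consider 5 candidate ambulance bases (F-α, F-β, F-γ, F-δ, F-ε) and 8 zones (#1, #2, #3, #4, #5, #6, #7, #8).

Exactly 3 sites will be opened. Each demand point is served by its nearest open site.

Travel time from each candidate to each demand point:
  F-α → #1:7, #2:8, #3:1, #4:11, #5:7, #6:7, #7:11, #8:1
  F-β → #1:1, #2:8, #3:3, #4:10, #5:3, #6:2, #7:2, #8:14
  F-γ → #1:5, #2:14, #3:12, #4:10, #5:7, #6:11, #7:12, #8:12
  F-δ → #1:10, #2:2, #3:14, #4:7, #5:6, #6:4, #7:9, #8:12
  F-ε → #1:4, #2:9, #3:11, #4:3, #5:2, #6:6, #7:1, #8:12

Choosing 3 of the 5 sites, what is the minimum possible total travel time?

Open {F-α, F-δ, F-ε}.
  #1→F-ε 4, #2→F-δ 2, #3→F-α 1, #4→F-ε 3, #5→F-ε 2, #6→F-δ 4, #7→F-ε 1, #8→F-α 1  ⇒ total 18.
Compare {F-α, F-β, F-δ}: total 19.
Compare {F-α, F-β, F-ε}: total 19.
No size-3 selection does better; minimum is 18.

18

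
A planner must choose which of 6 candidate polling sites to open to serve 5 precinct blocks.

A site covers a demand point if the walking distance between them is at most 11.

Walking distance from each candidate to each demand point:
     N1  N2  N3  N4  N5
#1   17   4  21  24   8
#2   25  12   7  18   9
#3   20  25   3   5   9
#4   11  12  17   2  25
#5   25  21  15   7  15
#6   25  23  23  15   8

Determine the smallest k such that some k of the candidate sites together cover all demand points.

Coverage sets (demand points within 11 of each site):
  #1: {N2, N5}
  #2: {N3, N5}
  #3: {N3, N4, N5}
  #4: {N1, N4}
  #5: {N4}
  #6: {N5}
No 2 sites suffice: every size-2 union leaves at least one demand point uncovered.
But {#1, #2, #4} covers everything, so the minimum is 3.

3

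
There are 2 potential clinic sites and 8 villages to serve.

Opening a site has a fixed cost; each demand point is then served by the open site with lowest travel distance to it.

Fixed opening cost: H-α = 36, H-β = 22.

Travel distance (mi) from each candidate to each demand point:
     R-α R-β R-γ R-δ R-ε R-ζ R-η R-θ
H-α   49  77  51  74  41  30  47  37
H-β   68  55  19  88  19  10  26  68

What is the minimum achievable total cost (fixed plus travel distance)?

Open {H-α, H-β}: assign each demand point to its cheapest open site.
  R-α→H-α 49, R-β→H-β 55, R-γ→H-β 19, R-δ→H-α 74, R-ε→H-β 19, R-ζ→H-β 10, R-η→H-β 26, R-θ→H-α 37
  travel distance 289, fixed 58 → total 347.
Compare {H-β}: travel distance 353 + fixed 22 = 375.
Compare {H-α}: travel distance 406 + fixed 36 = 442.

347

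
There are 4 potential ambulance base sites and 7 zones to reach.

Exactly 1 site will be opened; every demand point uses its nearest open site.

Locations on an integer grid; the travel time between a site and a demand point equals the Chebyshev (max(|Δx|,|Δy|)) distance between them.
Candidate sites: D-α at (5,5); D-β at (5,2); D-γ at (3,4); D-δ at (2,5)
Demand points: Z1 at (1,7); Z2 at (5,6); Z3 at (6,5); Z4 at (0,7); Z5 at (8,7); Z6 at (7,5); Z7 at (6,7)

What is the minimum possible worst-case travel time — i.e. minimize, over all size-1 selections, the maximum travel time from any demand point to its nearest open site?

Open {D-α}.
  Farthest demand point is Z4 at travel time 5 (to D-α); all others are ≤ 5.
With {D-β} the worst case is 5.
With {D-γ} the worst case is 5.
No size-1 selection achieves below 5.

5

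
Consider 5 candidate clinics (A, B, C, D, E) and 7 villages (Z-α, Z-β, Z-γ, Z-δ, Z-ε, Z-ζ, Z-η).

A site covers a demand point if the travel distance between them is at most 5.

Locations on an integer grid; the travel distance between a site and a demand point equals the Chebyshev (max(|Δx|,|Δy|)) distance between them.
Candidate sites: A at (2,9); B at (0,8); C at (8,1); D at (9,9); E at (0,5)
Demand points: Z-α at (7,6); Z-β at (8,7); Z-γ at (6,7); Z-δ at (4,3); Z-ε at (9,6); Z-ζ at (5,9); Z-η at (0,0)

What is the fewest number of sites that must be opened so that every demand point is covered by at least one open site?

2

Coverage sets (demand points within 5 of each site):
  A: {Z-α, Z-γ, Z-ζ}
  B: {Z-δ, Z-ζ}
  C: {Z-α, Z-δ, Z-ε}
  D: {Z-α, Z-β, Z-γ, Z-ε, Z-ζ}
  E: {Z-δ, Z-ζ, Z-η}
No single site covers all 7 demand points.
But {D, E} covers everything, so the minimum is 2.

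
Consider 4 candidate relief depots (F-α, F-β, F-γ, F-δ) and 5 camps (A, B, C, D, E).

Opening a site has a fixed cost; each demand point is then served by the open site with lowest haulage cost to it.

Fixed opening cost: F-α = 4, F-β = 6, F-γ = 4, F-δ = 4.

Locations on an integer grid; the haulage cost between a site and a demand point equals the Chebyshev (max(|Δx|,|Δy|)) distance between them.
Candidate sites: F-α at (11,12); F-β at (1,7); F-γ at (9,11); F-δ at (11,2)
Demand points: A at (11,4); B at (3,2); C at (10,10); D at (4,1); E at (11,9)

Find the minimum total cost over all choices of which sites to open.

Open {F-γ, F-δ}: assign each demand point to its cheapest open site.
  A→F-δ 2, B→F-δ 8, C→F-γ 1, D→F-δ 7, E→F-γ 2
  haulage cost 20, fixed 8 → total 28.
Compare {F-α, F-δ}: haulage cost 22 + fixed 8 = 30.
Compare {F-β, F-γ, F-δ}: haulage cost 16 + fixed 14 = 30.
Compare {F-β, F-γ}: haulage cost 21 + fixed 10 = 31.
All other subsets cost ≥ 30. Minimum total cost: 28.

28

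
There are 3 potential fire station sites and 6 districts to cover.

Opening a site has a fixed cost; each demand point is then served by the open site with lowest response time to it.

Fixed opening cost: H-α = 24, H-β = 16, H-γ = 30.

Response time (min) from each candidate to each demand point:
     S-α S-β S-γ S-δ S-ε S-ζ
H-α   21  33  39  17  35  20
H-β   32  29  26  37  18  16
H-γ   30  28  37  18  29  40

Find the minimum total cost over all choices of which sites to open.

167

Open {H-α, H-β}: assign each demand point to its cheapest open site.
  S-α→H-α 21, S-β→H-β 29, S-γ→H-β 26, S-δ→H-α 17, S-ε→H-β 18, S-ζ→H-β 16
  response time 127, fixed 40 → total 167.
Compare {H-β}: response time 158 + fixed 16 = 174.
Compare {H-β, H-γ}: response time 136 + fixed 46 = 182.
Compare {H-α}: response time 165 + fixed 24 = 189.
All other subsets cost ≥ 174. Minimum total cost: 167.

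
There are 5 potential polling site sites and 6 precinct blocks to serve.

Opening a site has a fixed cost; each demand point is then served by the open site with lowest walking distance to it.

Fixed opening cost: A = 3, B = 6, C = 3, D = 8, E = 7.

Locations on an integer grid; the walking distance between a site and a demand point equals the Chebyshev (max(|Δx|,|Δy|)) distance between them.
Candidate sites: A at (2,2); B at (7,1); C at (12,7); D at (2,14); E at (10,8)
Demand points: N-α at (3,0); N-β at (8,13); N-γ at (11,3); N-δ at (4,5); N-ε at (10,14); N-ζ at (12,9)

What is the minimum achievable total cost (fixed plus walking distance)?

30

Open {A, C}: assign each demand point to its cheapest open site.
  N-α→A 2, N-β→C 6, N-γ→C 4, N-δ→A 3, N-ε→C 7, N-ζ→C 2
  walking distance 24, fixed 6 → total 30.
Compare {A, E}: walking distance 23 + fixed 10 = 33.
Compare {A, C, E}: walking distance 22 + fixed 13 = 35.
Compare {B, C}: walking distance 27 + fixed 9 = 36.
All other subsets cost ≥ 33. Minimum total cost: 30.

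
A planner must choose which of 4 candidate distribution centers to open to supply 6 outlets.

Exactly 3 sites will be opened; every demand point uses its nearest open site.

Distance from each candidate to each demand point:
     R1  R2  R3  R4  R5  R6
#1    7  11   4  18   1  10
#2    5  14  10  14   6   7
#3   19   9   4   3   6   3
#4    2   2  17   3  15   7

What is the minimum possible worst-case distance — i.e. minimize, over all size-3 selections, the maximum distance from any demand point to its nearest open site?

4

Open {#1, #3, #4}.
  Farthest demand point is R3 at distance 4 (to #1); all others are ≤ 4.
With {#2, #3, #4} the worst case is 6.
With {#1, #2, #4} the worst case is 7.
No size-3 selection achieves below 4.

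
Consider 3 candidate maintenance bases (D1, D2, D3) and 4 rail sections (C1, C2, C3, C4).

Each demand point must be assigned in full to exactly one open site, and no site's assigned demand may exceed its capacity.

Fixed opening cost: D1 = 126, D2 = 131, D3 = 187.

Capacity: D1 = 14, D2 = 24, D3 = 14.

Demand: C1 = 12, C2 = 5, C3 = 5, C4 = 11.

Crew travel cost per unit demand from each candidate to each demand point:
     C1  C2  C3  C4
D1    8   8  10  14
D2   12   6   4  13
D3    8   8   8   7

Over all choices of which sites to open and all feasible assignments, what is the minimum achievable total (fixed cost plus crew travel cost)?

Open {D1, D2}; cheapest assignment that respects the capacities:
  D1 (cap 14, load 12): C1 — cost 12×8 = 96
  D2 (cap 24, load 21): C2, C3, C4 — cost 5×6 + 5×4 + 11×13 = 193
  Shipping 289, fixed 257 → total 546.
  Any other capacity-feasible assignment to {D1, D2} ships for at least 289.
Compare {D2, D3}: its best feasible assignment gives total 589.
Compare {D1, D2, D3}: its best feasible assignment gives total 667.
Every other set of open sites that can feasibly serve all demand totals ≥ 589 even under its best assignment. Minimum: 546.

546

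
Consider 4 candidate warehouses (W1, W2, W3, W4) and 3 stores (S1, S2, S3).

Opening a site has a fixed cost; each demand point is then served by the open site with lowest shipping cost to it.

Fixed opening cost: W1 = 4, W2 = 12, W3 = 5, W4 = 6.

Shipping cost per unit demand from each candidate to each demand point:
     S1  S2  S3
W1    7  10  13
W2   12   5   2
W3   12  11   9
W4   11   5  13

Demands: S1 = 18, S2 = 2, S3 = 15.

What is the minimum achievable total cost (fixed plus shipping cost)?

182

Open {W1, W2}: assign each demand point to its cheapest open site.
  S1→W1 18×7=126, S2→W2 2×5=10, S3→W2 15×2=30
  shipping cost 166, fixed 16 → total 182.
Compare {W1, W2, W3}: shipping cost 166 + fixed 21 = 187.
Compare {W1, W2, W4}: shipping cost 166 + fixed 22 = 188.
Compare {W1, W2, W3, W4}: shipping cost 166 + fixed 27 = 193.
All other subsets cost ≥ 187. Minimum total cost: 182.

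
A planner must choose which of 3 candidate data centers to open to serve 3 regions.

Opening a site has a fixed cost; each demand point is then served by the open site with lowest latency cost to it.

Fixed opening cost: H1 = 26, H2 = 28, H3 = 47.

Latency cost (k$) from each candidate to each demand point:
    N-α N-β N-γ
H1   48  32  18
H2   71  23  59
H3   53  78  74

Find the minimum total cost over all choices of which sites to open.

Open {H1}: assign each demand point to its cheapest open site.
  N-α→H1 48, N-β→H1 32, N-γ→H1 18
  latency cost 98, fixed 26 → total 124.
Compare {H1, H2}: latency cost 89 + fixed 54 = 143.
Compare {H1, H3}: latency cost 98 + fixed 73 = 171.
Compare {H2}: latency cost 153 + fixed 28 = 181.
All other subsets cost ≥ 143. Minimum total cost: 124.

124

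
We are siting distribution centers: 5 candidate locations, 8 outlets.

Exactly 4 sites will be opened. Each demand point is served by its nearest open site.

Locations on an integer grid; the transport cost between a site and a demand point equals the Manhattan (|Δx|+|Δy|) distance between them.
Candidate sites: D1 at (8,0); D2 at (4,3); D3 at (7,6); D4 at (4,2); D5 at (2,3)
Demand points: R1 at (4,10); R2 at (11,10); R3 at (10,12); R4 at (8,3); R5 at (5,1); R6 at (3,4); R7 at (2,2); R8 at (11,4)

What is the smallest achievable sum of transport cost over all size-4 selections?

Open {D1, D3, D4, D5}.
  R1→D3 7, R2→D3 8, R3→D3 9, R4→D1 3, R5→D4 2, R6→D5 2, R7→D5 1, R8→D3 6  ⇒ total 38.
Compare {D1, D2, D3, D4}: total 39.
Compare {D1, D2, D3, D5}: total 39.
No size-4 selection does better; minimum is 38.

38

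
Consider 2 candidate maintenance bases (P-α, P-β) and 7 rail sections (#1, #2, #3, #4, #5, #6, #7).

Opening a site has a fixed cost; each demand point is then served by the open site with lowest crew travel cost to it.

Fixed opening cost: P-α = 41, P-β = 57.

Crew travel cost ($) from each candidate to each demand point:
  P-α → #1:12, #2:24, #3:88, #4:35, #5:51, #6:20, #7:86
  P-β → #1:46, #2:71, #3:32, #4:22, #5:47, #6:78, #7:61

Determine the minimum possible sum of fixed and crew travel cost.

Open {P-α, P-β}: assign each demand point to its cheapest open site.
  #1→P-α 12, #2→P-α 24, #3→P-β 32, #4→P-β 22, #5→P-β 47, #6→P-α 20, #7→P-β 61
  crew travel cost 218, fixed 98 → total 316.
Compare {P-α}: crew travel cost 316 + fixed 41 = 357.
Compare {P-β}: crew travel cost 357 + fixed 57 = 414.

316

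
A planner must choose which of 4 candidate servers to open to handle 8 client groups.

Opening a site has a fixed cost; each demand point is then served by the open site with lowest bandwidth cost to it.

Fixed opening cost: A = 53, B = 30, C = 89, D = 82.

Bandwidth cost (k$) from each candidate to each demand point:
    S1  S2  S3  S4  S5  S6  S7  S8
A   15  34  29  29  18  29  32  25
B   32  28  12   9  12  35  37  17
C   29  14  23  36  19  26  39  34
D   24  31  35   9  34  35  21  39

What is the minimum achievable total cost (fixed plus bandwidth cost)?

Open {B}: assign each demand point to its cheapest open site.
  S1→B 32, S2→B 28, S3→B 12, S4→B 9, S5→B 12, S6→B 35, S7→B 37, S8→B 17
  bandwidth cost 182, fixed 30 → total 212.
Compare {A, B}: bandwidth cost 154 + fixed 83 = 237.
Compare {A}: bandwidth cost 211 + fixed 53 = 264.
Compare {B, D}: bandwidth cost 158 + fixed 112 = 270.
All other subsets cost ≥ 237. Minimum total cost: 212.

212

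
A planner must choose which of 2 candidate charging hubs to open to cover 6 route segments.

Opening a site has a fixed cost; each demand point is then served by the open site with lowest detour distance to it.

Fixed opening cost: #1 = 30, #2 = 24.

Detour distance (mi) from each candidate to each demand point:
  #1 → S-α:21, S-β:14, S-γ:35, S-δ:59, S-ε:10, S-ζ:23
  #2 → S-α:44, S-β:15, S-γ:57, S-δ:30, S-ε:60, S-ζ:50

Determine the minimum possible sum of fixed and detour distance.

187

Open {#1, #2}: assign each demand point to its cheapest open site.
  S-α→#1 21, S-β→#1 14, S-γ→#1 35, S-δ→#2 30, S-ε→#1 10, S-ζ→#1 23
  detour distance 133, fixed 54 → total 187.
Compare {#1}: detour distance 162 + fixed 30 = 192.
Compare {#2}: detour distance 256 + fixed 24 = 280.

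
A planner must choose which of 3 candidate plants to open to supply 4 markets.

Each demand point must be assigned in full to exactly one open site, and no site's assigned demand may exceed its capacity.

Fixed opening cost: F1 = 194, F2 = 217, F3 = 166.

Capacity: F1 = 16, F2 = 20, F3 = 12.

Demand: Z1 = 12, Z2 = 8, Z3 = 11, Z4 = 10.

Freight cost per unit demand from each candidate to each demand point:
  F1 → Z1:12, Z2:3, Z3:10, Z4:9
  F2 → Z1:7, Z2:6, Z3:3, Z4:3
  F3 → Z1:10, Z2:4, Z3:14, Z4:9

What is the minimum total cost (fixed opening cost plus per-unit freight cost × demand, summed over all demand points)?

Open {F1, F2, F3}; cheapest assignment that respects the capacities:
  F1 (cap 16, load 10): Z4 — cost 10×9 = 90
  F2 (cap 20, load 19): Z2, Z3 — cost 8×6 + 11×3 = 81
  F3 (cap 12, load 12): Z1 — cost 12×10 = 120
  Shipping 291, fixed 577 → total 868.
  Any other capacity-feasible assignment to {F1, F2, F3} ships for at least 291.
Total demand is 41 and no other set of sites has combined capacity ≥ 41, so {F1, F2, F3} is the only feasible choice of open sites. Minimum: 868.

868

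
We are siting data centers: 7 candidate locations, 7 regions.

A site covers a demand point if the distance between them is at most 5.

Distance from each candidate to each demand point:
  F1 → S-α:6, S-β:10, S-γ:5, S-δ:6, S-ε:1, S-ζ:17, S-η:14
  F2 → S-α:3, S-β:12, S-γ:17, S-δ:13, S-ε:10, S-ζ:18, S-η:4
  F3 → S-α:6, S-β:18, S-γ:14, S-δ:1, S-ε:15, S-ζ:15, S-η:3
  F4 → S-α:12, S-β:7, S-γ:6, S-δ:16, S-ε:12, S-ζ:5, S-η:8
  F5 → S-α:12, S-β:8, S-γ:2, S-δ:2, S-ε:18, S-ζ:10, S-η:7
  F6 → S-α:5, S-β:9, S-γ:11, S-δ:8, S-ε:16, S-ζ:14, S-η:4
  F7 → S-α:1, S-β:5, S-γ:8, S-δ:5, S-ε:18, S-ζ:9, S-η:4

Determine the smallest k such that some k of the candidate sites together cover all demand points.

3

Coverage sets (demand points within 5 of each site):
  F1: {S-γ, S-ε}
  F2: {S-α, S-η}
  F3: {S-δ, S-η}
  F4: {S-ζ}
  F5: {S-γ, S-δ}
  F6: {S-α, S-η}
  F7: {S-α, S-β, S-δ, S-η}
No 2 sites suffice: every size-2 union leaves at least one demand point uncovered.
But {F1, F4, F7} covers everything, so the minimum is 3.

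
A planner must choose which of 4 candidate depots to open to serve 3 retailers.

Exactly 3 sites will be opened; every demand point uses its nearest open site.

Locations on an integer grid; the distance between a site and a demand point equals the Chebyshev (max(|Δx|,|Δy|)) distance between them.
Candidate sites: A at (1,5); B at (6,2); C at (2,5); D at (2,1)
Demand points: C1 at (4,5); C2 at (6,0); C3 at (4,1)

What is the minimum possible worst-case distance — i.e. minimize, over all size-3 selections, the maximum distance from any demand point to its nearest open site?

2

Open {A, B, C}.
  Farthest demand point is C1 at distance 2 (to C); all others are ≤ 2.
With {B, C, D} the worst case is 2.
With {A, B, D} the worst case is 3.
No size-3 selection achieves below 2.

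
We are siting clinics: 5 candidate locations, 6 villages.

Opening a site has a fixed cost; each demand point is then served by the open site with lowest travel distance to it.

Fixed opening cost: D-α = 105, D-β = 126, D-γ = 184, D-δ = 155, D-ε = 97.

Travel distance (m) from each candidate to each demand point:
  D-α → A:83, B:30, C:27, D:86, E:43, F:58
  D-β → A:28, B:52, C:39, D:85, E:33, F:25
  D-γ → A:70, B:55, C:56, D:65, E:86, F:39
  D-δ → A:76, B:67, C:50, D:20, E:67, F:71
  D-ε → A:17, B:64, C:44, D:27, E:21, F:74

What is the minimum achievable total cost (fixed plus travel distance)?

344

Open {D-ε}: assign each demand point to its cheapest open site.
  A→D-ε 17, B→D-ε 64, C→D-ε 44, D→D-ε 27, E→D-ε 21, F→D-ε 74
  travel distance 247, fixed 97 → total 344.
Compare {D-α, D-ε}: travel distance 180 + fixed 202 = 382.
Compare {D-β}: travel distance 262 + fixed 126 = 388.
Compare {D-β, D-ε}: travel distance 181 + fixed 223 = 404.
All other subsets cost ≥ 382. Minimum total cost: 344.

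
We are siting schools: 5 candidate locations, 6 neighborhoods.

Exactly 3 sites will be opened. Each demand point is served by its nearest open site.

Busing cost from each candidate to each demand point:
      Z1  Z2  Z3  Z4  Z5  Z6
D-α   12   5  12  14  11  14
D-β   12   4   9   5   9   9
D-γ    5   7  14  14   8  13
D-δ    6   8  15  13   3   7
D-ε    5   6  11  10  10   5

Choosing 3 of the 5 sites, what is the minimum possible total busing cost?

Open {D-β, D-δ, D-ε}.
  Z1→D-ε 5, Z2→D-β 4, Z3→D-β 9, Z4→D-β 5, Z5→D-δ 3, Z6→D-ε 5  ⇒ total 31.
Compare {D-β, D-γ, D-δ}: total 33.
Compare {D-α, D-β, D-δ}: total 34.
No size-3 selection does better; minimum is 31.

31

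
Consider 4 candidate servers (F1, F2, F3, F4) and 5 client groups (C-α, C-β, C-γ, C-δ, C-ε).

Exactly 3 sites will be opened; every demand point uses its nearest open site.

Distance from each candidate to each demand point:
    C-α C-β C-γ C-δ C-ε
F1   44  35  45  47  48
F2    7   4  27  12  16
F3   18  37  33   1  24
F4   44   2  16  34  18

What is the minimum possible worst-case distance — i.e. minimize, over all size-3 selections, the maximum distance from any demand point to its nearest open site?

16

Open {F1, F2, F4}.
  Farthest demand point is C-γ at distance 16 (to F4); all others are ≤ 16.
With {F2, F3, F4} the worst case is 16.
With {F1, F3, F4} the worst case is 18.
No size-3 selection achieves below 16.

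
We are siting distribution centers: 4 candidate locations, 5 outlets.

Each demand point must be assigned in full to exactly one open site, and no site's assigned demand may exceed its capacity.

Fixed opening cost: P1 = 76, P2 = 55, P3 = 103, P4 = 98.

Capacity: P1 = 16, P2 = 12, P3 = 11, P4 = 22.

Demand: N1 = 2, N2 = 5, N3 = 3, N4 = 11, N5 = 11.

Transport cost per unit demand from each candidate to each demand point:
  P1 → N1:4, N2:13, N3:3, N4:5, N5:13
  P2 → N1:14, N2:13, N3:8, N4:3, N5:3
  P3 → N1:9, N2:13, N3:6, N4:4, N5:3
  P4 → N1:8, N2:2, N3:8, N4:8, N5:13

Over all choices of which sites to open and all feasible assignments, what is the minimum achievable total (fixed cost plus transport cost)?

324

Open {P2, P4}; cheapest assignment that respects the capacities:
  P2 (cap 12, load 11): N5 — cost 11×3 = 33
  P4 (cap 22, load 21): N1, N2, N3, N4 — cost 2×8 + 5×2 + 3×8 + 11×8 = 138
  Shipping 171, fixed 153 → total 324.
  Any other capacity-feasible assignment to {P2, P4} ships for at least 171.
Compare {P1, P2, P4}: its best feasible assignment gives total 344.
Compare {P3, P4}: its best feasible assignment gives total 372.
Every other set of open sites that can feasibly serve all demand totals ≥ 344 even under its best assignment. Minimum: 324.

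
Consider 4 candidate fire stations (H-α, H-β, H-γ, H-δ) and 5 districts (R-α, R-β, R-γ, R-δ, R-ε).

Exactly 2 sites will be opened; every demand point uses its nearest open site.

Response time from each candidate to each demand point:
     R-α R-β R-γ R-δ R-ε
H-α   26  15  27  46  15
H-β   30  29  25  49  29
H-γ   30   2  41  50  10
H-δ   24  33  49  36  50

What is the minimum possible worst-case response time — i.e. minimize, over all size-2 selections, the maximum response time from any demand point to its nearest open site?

36

Open {H-α, H-δ}.
  Farthest demand point is R-δ at response time 36 (to H-δ); all others are ≤ 36.
With {H-β, H-δ} the worst case is 36.
With {H-γ, H-δ} the worst case is 41.
No size-2 selection achieves below 36.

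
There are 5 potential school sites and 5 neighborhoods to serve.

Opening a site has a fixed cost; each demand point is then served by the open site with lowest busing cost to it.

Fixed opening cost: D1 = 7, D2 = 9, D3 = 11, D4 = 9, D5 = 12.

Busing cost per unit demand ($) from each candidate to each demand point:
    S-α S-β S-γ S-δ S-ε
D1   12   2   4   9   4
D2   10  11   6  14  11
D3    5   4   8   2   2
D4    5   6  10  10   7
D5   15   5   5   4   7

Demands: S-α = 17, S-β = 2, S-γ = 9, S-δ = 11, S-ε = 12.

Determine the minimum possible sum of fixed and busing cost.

189

Open {D1, D3}: assign each demand point to its cheapest open site.
  S-α→D3 17×5=85, S-β→D1 2×2=4, S-γ→D1 9×4=36, S-δ→D3 11×2=22, S-ε→D3 12×2=24
  busing cost 171, fixed 18 → total 189.
Compare {D1, D2, D3}: busing cost 171 + fixed 27 = 198.
Compare {D1, D3, D4}: busing cost 171 + fixed 27 = 198.
Compare {D1, D3, D5}: busing cost 171 + fixed 30 = 201.
All other subsets cost ≥ 198. Minimum total cost: 189.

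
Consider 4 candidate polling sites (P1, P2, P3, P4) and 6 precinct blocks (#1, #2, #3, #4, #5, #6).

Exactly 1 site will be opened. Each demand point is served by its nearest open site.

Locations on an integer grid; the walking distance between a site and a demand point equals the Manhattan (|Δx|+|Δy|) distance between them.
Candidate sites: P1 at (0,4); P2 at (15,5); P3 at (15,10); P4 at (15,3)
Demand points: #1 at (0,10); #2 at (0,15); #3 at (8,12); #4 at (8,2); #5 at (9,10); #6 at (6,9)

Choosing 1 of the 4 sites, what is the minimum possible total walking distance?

Open {P1}.
  #1→P1 6, #2→P1 11, #3→P1 16, #4→P1 10, #5→P1 15, #6→P1 11  ⇒ total 69.
Compare {P3}: total 75.
Compare {P2}: total 93.
No size-1 selection does better; minimum is 69.

69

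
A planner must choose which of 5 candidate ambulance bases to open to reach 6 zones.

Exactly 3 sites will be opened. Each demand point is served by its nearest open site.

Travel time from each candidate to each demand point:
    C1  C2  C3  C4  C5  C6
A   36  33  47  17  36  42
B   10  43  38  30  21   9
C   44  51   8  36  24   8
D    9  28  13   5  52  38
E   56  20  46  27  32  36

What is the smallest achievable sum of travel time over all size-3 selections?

74

Open {C, D, E}.
  C1→D 9, C2→E 20, C3→C 8, C4→D 5, C5→C 24, C6→C 8  ⇒ total 74.
Compare {B, D, E}: total 77.
Compare {B, C, D}: total 79.
No size-3 selection does better; minimum is 74.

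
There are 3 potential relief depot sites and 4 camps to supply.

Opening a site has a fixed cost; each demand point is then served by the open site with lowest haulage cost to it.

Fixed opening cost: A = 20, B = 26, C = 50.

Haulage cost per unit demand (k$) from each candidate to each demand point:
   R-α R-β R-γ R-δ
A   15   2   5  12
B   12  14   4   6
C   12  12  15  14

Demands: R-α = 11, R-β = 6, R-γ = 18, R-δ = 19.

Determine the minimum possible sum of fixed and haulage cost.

376

Open {A, B}: assign each demand point to its cheapest open site.
  R-α→B 11×12=132, R-β→A 6×2=12, R-γ→B 18×4=72, R-δ→B 19×6=114
  haulage cost 330, fixed 46 → total 376.
Compare {A, B, C}: haulage cost 330 + fixed 96 = 426.
Compare {B}: haulage cost 402 + fixed 26 = 428.
Compare {B, C}: haulage cost 390 + fixed 76 = 466.
All other subsets cost ≥ 426. Minimum total cost: 376.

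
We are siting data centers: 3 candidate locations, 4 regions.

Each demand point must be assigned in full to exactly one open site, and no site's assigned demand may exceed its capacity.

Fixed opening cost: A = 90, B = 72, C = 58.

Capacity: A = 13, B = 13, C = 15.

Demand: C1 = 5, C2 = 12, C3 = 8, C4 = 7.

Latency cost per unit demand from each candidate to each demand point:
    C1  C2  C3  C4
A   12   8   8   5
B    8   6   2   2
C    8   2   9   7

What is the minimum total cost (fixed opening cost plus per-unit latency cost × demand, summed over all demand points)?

335

Open {A, B, C}; cheapest assignment that respects the capacities:
  A (cap 13, load 7): C4 — cost 7×5 = 35
  B (cap 13, load 13): C1, C3 — cost 5×8 + 8×2 = 56
  C (cap 15, load 12): C2 — cost 12×2 = 24
  Shipping 115, fixed 220 → total 335.
  Any other capacity-feasible assignment to {A, B, C} ships for at least 115.
Total demand is 32 and no other set of sites has combined capacity ≥ 32, so {A, B, C} is the only feasible choice of open sites. Minimum: 335.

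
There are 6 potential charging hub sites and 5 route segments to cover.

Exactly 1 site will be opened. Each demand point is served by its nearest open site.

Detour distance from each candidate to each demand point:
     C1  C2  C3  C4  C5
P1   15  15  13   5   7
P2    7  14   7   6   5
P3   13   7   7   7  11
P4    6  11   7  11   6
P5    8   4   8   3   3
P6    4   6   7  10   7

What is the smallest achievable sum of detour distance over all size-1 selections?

Open {P5}.
  C1→P5 8, C2→P5 4, C3→P5 8, C4→P5 3, C5→P5 3  ⇒ total 26.
Compare {P6}: total 34.
Compare {P2}: total 39.
No size-1 selection does better; minimum is 26.

26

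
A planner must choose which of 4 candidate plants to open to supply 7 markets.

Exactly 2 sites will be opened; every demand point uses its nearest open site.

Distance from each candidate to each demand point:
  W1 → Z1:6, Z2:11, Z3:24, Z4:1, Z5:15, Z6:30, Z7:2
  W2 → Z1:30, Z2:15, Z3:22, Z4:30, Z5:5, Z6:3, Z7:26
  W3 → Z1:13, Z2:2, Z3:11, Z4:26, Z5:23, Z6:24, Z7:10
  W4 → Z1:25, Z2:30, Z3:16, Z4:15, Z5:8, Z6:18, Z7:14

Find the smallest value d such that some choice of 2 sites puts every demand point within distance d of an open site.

18

Open {W1, W4}.
  Farthest demand point is Z6 at distance 18 (to W4); all others are ≤ 18.
With {W3, W4} the worst case is 18.
With {W1, W2} the worst case is 22.
No size-2 selection achieves below 18.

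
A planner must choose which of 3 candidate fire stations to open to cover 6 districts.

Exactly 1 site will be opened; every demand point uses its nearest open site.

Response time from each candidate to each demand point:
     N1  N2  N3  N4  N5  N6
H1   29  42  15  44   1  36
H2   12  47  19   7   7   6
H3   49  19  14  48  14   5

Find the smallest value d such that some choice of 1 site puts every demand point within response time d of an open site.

44

Open {H1}.
  Farthest demand point is N4 at response time 44 (to H1); all others are ≤ 44.
With {H2} the worst case is 47.
With {H3} the worst case is 49.
No size-1 selection achieves below 44.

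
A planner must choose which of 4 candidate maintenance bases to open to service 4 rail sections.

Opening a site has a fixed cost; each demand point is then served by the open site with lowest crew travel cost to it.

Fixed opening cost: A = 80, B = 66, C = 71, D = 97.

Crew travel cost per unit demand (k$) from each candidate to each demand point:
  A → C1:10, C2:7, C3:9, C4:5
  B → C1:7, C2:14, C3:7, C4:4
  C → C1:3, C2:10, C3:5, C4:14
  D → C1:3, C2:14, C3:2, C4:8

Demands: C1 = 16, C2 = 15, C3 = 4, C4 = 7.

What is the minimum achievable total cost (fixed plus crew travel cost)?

Open {A, C}: assign each demand point to its cheapest open site.
  C1→C 16×3=48, C2→A 15×7=105, C3→C 4×5=20, C4→A 7×5=35
  crew travel cost 208, fixed 151 → total 359.
Compare {A, D}: crew travel cost 196 + fixed 177 = 373.
Compare {B, C}: crew travel cost 246 + fixed 137 = 383.
Compare {C}: crew travel cost 316 + fixed 71 = 387.
All other subsets cost ≥ 373. Minimum total cost: 359.

359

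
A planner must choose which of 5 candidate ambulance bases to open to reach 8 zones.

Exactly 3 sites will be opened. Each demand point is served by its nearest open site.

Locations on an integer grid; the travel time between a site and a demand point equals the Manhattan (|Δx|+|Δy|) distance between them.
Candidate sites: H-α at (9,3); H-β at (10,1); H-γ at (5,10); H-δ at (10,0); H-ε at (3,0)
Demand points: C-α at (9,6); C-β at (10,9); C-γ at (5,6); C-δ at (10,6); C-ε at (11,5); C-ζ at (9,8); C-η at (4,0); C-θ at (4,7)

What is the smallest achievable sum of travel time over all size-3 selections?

31

Open {H-α, H-γ, H-ε}.
  C-α→H-α 3, C-β→H-γ 6, C-γ→H-γ 4, C-δ→H-α 4, C-ε→H-α 4, C-ζ→H-α 5, C-η→H-ε 1, C-θ→H-γ 4  ⇒ total 31.
Compare {H-α, H-γ, H-δ}: total 36.
Compare {H-α, H-β, H-γ}: total 37.
No size-3 selection does better; minimum is 31.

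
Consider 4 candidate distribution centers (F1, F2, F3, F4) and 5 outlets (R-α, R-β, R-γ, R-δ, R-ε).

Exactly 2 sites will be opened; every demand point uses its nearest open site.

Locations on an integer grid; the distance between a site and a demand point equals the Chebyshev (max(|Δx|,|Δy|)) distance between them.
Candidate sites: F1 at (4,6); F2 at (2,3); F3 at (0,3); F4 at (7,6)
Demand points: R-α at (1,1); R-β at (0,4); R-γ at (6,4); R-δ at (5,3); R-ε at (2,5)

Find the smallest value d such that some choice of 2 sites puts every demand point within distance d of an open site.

3

Open {F1, F2}.
  Farthest demand point is R-δ at distance 3 (to F1); all others are ≤ 3.
With {F1, F3} the worst case is 3.
With {F2, F4} the worst case is 3.
No size-2 selection achieves below 3.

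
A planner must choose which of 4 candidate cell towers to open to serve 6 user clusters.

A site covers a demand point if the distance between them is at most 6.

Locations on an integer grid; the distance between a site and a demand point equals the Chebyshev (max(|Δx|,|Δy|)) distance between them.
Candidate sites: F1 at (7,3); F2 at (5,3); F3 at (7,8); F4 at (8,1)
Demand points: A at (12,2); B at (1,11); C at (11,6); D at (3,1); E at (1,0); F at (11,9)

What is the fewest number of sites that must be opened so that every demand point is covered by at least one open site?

2

Coverage sets (demand points within 6 of each site):
  F1: {A, C, D, E, F}
  F2: {C, D, E, F}
  F3: {A, B, C, F}
  F4: {A, C, D}
No single site covers all 6 demand points.
But {F1, F3} covers everything, so the minimum is 2.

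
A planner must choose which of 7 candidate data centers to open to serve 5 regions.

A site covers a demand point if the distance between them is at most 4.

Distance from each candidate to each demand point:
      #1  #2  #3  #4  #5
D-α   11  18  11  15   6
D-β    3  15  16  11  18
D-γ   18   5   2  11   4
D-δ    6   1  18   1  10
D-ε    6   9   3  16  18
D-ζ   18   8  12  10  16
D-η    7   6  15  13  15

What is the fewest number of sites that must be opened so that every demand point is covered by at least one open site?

Coverage sets (demand points within 4 of each site):
  D-α: {}
  D-β: {#1}
  D-γ: {#3, #5}
  D-δ: {#2, #4}
  D-ε: {#3}
  D-ζ: {}
  D-η: {}
No 2 sites suffice: every size-2 union leaves at least one demand point uncovered.
But {D-β, D-γ, D-δ} covers everything, so the minimum is 3.

3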